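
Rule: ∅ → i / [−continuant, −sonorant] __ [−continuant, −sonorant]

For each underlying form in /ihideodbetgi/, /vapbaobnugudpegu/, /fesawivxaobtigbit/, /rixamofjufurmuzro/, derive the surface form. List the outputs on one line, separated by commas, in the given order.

ihideodibetigi, vapibaobnugudipegu, fesawivxaobitigibit, rixamofjufurmuzro

/ihideodbetgi/: /d/ and /b/ form a stop–stop cluster, so [i] is inserted between them. /t/ and /g/ form a stop–stop cluster, so [i] is inserted between them. → [ihideodibetigi].
/vapbaobnugudpegu/: /p/ and /b/ form a stop–stop cluster, so [i] is inserted between them. /d/ and /p/ form a stop–stop cluster, so [i] is inserted between them. → [vapibaobnugudipegu].
/fesawivxaobtigbit/: /b/ and /t/ form a stop–stop cluster, so [i] is inserted between them. /g/ and /b/ form a stop–stop cluster, so [i] is inserted between them. → [fesawivxaobitigibit].
/rixamofjufurmuzro/: the rule's environment is not met; surfaces unchanged as [rixamofjufurmuzro].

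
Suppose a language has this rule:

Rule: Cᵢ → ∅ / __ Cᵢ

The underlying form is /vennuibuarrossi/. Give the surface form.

/nn/ is a geminate; the first /n/ deletes.
/rr/ is a geminate; the first /r/ deletes.
/ss/ is a geminate; the first /s/ deletes.
Surface form: [venuibuarosi].

venuibuarosi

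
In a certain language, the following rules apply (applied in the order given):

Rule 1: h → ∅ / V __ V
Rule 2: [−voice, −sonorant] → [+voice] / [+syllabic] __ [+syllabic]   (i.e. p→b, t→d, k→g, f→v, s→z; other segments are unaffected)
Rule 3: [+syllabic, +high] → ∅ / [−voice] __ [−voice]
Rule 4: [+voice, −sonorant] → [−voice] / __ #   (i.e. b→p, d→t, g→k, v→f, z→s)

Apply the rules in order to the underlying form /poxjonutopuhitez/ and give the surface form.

poxjonudobuides

Rule 1 (intervocalic h-deletion): /h/ occurs between vowels /u/ and /i/, so it deletes. /poxjonutopuhitez/ → poxjonutopuitez.
Rule 2 (intervocalic voicing): /t/ is a voiceless obstruent between vowels /u/ and /o/, so it voices to [d]. /p/ is a voiceless obstruent between vowels /o/ and /u/, so it voices to [b]. /t/ is a voiceless obstruent between vowels /i/ and /e/, so it voices to [d]. /poxjonutopuitez/ → poxjonudobuidez.
Rule 3 (high vowel syncope): no segment meets the environment; /poxjonudobuidez/ is unchanged.
Rule 4 (final devoicing): /z/ is a voiced obstruent in word-final position, so it devoices to [s]. /poxjonudobuidez/ → poxjonudobuides.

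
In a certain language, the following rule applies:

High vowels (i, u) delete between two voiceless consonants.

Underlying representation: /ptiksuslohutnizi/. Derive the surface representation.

/i/ is a high vowel flanked by voiceless consonants /t/ and /k/, so it deletes.
/u/ is a high vowel flanked by voiceless consonants /s/ and /s/, so it deletes.
/u/ is a high vowel flanked by voiceless consonants /h/ and /t/, so it deletes.
Surface form: [ptksslohtnizi].

ptksslohtnizi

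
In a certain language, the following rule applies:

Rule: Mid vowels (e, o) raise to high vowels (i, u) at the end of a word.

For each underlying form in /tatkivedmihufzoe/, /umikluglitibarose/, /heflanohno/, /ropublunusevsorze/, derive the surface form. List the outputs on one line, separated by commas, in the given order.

/tatkivedmihufzoe/: /e/ is a mid vowel in word-final position, so it raises to [i]. → [tatkivedmihufzoi].
/umikluglitibarose/: /e/ is a mid vowel in word-final position, so it raises to [i]. → [umikluglitibarosi].
/heflanohno/: /o/ is a mid vowel in word-final position, so it raises to [u]. → [heflanohnu].
/ropublunusevsorze/: /e/ is a mid vowel in word-final position, so it raises to [i]. → [ropublunusevsorzi].

tatkivedmihufzoi, umikluglitibarosi, heflanohnu, ropublunusevsorzi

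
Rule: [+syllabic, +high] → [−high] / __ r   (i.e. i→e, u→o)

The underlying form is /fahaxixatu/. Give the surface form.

fahaxixatu

No segment of /fahaxixatu/ meets the structural description of the rule, so the form surfaces unchanged.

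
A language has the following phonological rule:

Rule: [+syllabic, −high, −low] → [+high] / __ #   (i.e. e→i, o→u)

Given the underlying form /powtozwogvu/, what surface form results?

No segment of /powtozwogvu/ meets the structural description of the rule, so the form surfaces unchanged.

powtozwogvu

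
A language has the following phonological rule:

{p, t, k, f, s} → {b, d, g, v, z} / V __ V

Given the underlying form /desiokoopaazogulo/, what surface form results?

deziogoobaazogulo

/s/ is a voiceless obstruent between vowels /e/ and /i/, so it voices to [z].
/k/ is a voiceless obstruent between vowels /o/ and /o/, so it voices to [g].
/p/ is a voiceless obstruent between vowels /o/ and /a/, so it voices to [b].
Surface form: [deziogoobaazogulo].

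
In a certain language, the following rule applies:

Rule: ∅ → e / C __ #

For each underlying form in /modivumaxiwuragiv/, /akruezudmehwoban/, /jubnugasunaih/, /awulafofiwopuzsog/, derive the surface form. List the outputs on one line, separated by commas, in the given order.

/modivumaxiwuragiv/: the form ends in the consonant /v/, so [e] is inserted word-finally. → [modivumaxiwuragive].
/akruezudmehwoban/: the form ends in the consonant /n/, so [e] is inserted word-finally. → [akruezudmehwobane].
/jubnugasunaih/: the form ends in the consonant /h/, so [e] is inserted word-finally. → [jubnugasunaihe].
/awulafofiwopuzsog/: the form ends in the consonant /g/, so [e] is inserted word-finally. → [awulafofiwopuzsoge].

modivumaxiwuragive, akruezudmehwobane, jubnugasunaihe, awulafofiwopuzsoge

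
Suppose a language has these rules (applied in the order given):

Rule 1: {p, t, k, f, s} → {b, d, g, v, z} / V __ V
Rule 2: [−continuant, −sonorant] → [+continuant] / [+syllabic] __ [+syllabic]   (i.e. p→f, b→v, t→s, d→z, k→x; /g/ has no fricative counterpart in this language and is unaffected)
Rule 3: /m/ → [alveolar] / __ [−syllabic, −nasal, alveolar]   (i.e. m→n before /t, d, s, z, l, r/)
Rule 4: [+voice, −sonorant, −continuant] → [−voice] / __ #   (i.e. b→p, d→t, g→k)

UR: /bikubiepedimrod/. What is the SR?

biguvievezinrot

Rule 1 (intervocalic voicing): /k/ is a voiceless obstruent between vowels /i/ and /u/, so it voices to [g]. /p/ is a voiceless obstruent between vowels /e/ and /e/, so it voices to [b]. /bikubiepedimrod/ → bigubiebedimrod.
Rule 2 (intervocalic spirantization): /b/ is a stop between vowels /u/ and /i/, so it spirantizes to the fricative [v]. /b/ is a stop between vowels /e/ and /e/, so it spirantizes to the fricative [v]. /d/ is a stop between vowels /e/ and /i/, so it spirantizes to the fricative [z]. /bigubiebedimrod/ → biguvievezimrod.
Rule 3 (nasal place assimilation): /m/ precedes the alveolar consonant /r/, so it assimilates in place to [n]. /biguvievezimrod/ → biguvievezinrod.
Rule 4 (final devoicing): /d/ is a voiced stop in word-final position, so it devoices to [t]. /biguvievezinrod/ → biguvievezinrot.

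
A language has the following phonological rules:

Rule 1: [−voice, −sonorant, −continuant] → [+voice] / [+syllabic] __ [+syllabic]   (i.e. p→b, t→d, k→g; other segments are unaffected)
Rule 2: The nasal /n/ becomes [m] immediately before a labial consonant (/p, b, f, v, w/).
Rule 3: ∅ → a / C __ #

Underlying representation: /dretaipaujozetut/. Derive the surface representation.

dredaibaujozeduta

Rule 1 (intervocalic voicing): /t/ is a voiceless stop between vowels /e/ and /a/, so it voices to [d]. /p/ is a voiceless stop between vowels /i/ and /a/, so it voices to [b]. /t/ is a voiceless stop between vowels /e/ and /u/, so it voices to [d]. /dretaipaujozetut/ → dredaibaujozedut.
Rule 2 (nasal place assimilation): no segment meets the environment; /dredaibaujozedut/ is unchanged.
Rule 3 (final a-epenthesis): the form ends in the consonant /t/, so [a] is inserted word-finally. /dredaibaujozedut/ → dredaibaujozeduta.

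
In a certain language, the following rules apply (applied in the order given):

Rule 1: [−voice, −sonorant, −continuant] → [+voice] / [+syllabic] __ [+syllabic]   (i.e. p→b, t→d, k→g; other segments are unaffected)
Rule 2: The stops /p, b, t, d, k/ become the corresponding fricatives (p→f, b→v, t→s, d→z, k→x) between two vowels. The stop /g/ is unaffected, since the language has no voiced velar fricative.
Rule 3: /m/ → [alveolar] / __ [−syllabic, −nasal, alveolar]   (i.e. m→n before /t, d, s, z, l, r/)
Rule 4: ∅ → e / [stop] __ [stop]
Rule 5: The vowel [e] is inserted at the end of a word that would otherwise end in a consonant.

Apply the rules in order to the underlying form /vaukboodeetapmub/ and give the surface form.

Rule 1 (intervocalic voicing): /t/ is a voiceless stop between vowels /e/ and /a/, so it voices to [d]. /vaukboodeetapmub/ → vaukboodeedapmub.
Rule 2 (intervocalic spirantization): /d/ is a stop between vowels /o/ and /e/, so it spirantizes to the fricative [z]. /d/ is a stop between vowels /e/ and /a/, so it spirantizes to the fricative [z]. /vaukboodeedapmub/ → vaukboozeezapmub.
Rule 3 (nasal place assimilation): no segment meets the environment; /vaukboozeezapmub/ is unchanged.
Rule 4 (stop-cluster e-epenthesis): /k/ and /b/ form a stop–stop cluster, so [e] is inserted between them. /vaukboozeezapmub/ → vaukeboozeezapmub.
Rule 5 (final e-epenthesis): the form ends in the consonant /b/, so [e] is inserted word-finally. /vaukeboozeezapmub/ → vaukeboozeezapmube.

vaukeboozeezapmube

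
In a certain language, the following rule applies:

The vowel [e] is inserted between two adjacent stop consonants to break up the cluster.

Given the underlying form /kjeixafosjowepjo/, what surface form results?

No segment of /kjeixafosjowepjo/ meets the structural description of the rule, so the form surfaces unchanged.

kjeixafosjowepjo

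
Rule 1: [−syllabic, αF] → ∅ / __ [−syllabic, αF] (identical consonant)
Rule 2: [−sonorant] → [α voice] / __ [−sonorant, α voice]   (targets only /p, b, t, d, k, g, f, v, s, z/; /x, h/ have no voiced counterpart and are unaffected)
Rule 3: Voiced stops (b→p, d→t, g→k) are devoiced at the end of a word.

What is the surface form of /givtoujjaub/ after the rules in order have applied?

Rule 1 (degemination): /jj/ is a geminate; the first /j/ deletes. /givtoujjaub/ → givtoujaub.
Rule 2 (regressive voicing assimilation): /v/ precedes the voiceless obstruent /t/, so it devoices to [f] by assimilation. /givtoujaub/ → giftoujaub.
Rule 3 (final devoicing): /b/ is a voiced stop in word-final position, so it devoices to [p]. /giftoujaub/ → giftoujaup.

giftoujaup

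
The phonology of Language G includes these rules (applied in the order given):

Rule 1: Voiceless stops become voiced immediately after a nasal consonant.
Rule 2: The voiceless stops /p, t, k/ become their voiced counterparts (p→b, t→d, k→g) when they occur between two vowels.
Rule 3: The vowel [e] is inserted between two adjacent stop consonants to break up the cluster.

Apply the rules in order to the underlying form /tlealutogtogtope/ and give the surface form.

Rule 1 (post-nasal voicing): no segment meets the environment; /tlealutogtogtope/ is unchanged.
Rule 2 (intervocalic voicing): /t/ is a voiceless stop between vowels /u/ and /o/, so it voices to [d]. /p/ is a voiceless stop between vowels /o/ and /e/, so it voices to [b]. /tlealutogtogtope/ → tlealudogtogtobe.
Rule 3 (stop-cluster e-epenthesis): /g/ and /t/ form a stop–stop cluster, so [e] is inserted between them. /g/ and /t/ form a stop–stop cluster, so [e] is inserted between them. /tlealudogtogtobe/ → tlealudogetogetobe.

tlealudogetogetobe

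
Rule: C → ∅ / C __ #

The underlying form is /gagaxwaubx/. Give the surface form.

/x/ is the second consonant of a word-final cluster /bx/, so it deletes.
Surface form: [gagaxwaub].

gagaxwaub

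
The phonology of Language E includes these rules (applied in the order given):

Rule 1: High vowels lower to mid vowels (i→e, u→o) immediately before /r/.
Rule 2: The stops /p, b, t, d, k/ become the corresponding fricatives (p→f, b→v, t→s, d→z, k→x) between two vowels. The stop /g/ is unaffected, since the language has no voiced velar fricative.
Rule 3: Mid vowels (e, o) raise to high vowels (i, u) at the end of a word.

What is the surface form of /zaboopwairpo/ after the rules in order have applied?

Rule 1 (pre-rhotic lowering): /i/ is a high vowel immediately before /r/, so it lowers to [e]. /zaboopwairpo/ → zaboopwaerpo.
Rule 2 (intervocalic spirantization): /b/ is a stop between vowels /a/ and /o/, so it spirantizes to the fricative [v]. /zaboopwaerpo/ → zavoopwaerpo.
Rule 3 (final vowel raising): /o/ is a mid vowel in word-final position, so it raises to [u]. /zavoopwaerpo/ → zavoopwaerpu.

zavoopwaerpu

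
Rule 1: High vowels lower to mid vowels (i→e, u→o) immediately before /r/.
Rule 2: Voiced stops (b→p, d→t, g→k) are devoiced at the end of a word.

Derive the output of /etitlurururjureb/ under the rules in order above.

etitlorororjorep

Rule 1 (pre-rhotic lowering): /u/ is a high vowel immediately before /r/, so it lowers to [o]. /u/ is a high vowel immediately before /r/, so it lowers to [o]. /u/ is a high vowel immediately before /r/, so it lowers to [o]. /u/ is a high vowel immediately before /r/, so it lowers to [o]. /etitlurururjureb/ → etitlorororjoreb.
Rule 2 (final devoicing): /b/ is a voiced stop in word-final position, so it devoices to [p]. /etitlorororjoreb/ → etitlorororjorep.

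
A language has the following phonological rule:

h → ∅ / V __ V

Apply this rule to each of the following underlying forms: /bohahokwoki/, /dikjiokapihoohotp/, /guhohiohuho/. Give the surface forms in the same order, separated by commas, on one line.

boaokwoki, dikjiokapioootp, guoiouo

/bohahokwoki/: /h/ occurs between vowels /o/ and /a/, so it deletes. /h/ occurs between vowels /a/ and /o/, so it deletes. → [boaokwoki].
/dikjiokapihoohotp/: /h/ occurs between vowels /i/ and /o/, so it deletes. /h/ occurs between vowels /o/ and /o/, so it deletes. → [dikjiokapioootp].
/guhohiohuho/: /h/ occurs between vowels /u/ and /o/, so it deletes. /h/ occurs between vowels /o/ and /i/, so it deletes. /h/ occurs between vowels /o/ and /u/, so it deletes. /h/ occurs between vowels /u/ and /o/, so it deletes. → [guoiouo].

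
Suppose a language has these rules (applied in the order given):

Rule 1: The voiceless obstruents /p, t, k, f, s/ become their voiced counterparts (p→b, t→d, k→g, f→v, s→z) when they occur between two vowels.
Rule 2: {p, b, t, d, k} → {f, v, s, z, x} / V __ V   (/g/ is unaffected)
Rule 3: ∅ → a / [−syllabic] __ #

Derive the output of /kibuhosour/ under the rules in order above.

kivuhozoura

Rule 1 (intervocalic voicing): /s/ is a voiceless obstruent between vowels /o/ and /o/, so it voices to [z]. /kibuhosour/ → kibuhozour.
Rule 2 (intervocalic spirantization): /b/ is a stop between vowels /i/ and /u/, so it spirantizes to the fricative [v]. /kibuhozour/ → kivuhozour.
Rule 3 (final a-epenthesis): the form ends in the consonant /r/, so [a] is inserted word-finally. /kivuhozour/ → kivuhozoura.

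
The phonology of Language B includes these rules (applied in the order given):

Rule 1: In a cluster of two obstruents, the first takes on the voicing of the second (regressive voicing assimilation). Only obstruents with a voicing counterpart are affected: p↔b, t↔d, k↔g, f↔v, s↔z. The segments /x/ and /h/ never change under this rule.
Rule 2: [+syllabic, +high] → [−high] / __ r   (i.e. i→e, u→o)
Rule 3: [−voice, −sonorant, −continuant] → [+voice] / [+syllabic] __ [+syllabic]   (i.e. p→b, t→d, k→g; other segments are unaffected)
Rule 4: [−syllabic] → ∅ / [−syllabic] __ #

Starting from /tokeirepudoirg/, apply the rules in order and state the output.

togeerebudoer

Rule 1 (regressive voicing assimilation): no segment meets the environment; /tokeirepudoirg/ is unchanged.
Rule 2 (pre-rhotic lowering): /i/ is a high vowel immediately before /r/, so it lowers to [e]. /i/ is a high vowel immediately before /r/, so it lowers to [e]. /tokeirepudoirg/ → tokeerepudoerg.
Rule 3 (intervocalic voicing): /k/ is a voiceless stop between vowels /o/ and /e/, so it voices to [g]. /p/ is a voiceless stop between vowels /e/ and /u/, so it voices to [b]. /tokeerepudoerg/ → togeerebudoerg.
Rule 4 (final cluster simplification): /g/ is the second consonant of a word-final cluster /rg/, so it deletes. /togeerebudoerg/ → togeerebudoer.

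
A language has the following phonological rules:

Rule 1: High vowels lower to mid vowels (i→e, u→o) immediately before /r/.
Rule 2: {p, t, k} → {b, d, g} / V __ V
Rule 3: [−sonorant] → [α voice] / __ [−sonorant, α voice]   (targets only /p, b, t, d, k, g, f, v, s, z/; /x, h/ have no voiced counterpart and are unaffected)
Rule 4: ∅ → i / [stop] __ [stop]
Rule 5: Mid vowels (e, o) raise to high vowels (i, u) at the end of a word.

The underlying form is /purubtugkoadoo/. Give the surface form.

porupitukikoadou

Rule 1 (pre-rhotic lowering): /u/ is a high vowel immediately before /r/, so it lowers to [o]. /purubtugkoadoo/ → porubtugkoadoo.
Rule 2 (intervocalic voicing): no segment meets the environment; /porubtugkoadoo/ is unchanged.
Rule 3 (regressive voicing assimilation): /b/ precedes the voiceless obstruent /t/, so it devoices to [p] by assimilation. /g/ precedes the voiceless obstruent /k/, so it devoices to [k] by assimilation. /porubtugkoadoo/ → poruptukkoadoo.
Rule 4 (stop-cluster i-epenthesis): /p/ and /t/ form a stop–stop cluster, so [i] is inserted between them. /k/ and /k/ form a stop–stop cluster, so [i] is inserted between them. /poruptukkoadoo/ → porupitukikoadoo.
Rule 5 (final vowel raising): /o/ is a mid vowel in word-final position, so it raises to [u]. /porupitukikoadoo/ → porupitukikoadou.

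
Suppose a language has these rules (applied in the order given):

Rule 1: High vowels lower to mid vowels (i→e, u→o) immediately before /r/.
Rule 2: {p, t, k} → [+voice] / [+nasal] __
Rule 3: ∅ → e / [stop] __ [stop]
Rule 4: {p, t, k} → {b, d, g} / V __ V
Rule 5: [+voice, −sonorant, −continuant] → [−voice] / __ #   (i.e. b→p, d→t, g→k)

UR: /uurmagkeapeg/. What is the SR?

uormagegeabek

Rule 1 (pre-rhotic lowering): /u/ is a high vowel immediately before /r/, so it lowers to [o]. /uurmagkeapeg/ → uormagkeapeg.
Rule 2 (post-nasal voicing): no segment meets the environment; /uormagkeapeg/ is unchanged.
Rule 3 (stop-cluster e-epenthesis): /g/ and /k/ form a stop–stop cluster, so [e] is inserted between them. /uormagkeapeg/ → uormagekeapeg.
Rule 4 (intervocalic voicing): /k/ is a voiceless stop between vowels /e/ and /e/, so it voices to [g]. /p/ is a voiceless stop between vowels /a/ and /e/, so it voices to [b]. /uormagekeapeg/ → uormagegeabeg.
Rule 5 (final devoicing): /g/ is a voiced stop in word-final position, so it devoices to [k]. /uormagegeabeg/ → uormagegeabek.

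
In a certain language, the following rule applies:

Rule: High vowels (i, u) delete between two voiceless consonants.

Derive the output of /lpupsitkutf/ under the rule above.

lppstktf

/u/ is a high vowel flanked by voiceless consonants /p/ and /p/, so it deletes.
/i/ is a high vowel flanked by voiceless consonants /s/ and /t/, so it deletes.
/u/ is a high vowel flanked by voiceless consonants /k/ and /t/, so it deletes.
Surface form: [lppstktf].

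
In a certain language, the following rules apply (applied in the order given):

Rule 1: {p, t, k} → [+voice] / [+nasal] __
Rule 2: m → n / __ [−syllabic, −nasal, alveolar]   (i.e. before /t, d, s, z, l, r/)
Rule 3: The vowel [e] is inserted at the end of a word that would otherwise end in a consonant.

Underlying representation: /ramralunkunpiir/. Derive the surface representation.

Rule 1 (post-nasal voicing): /k/ is a voiceless stop immediately after the nasal /n/, so it voices to [g]. /p/ is a voiceless stop immediately after the nasal /n/, so it voices to [b]. /ramralunkunpiir/ → ramralungunbiir.
Rule 2 (nasal place assimilation): /m/ precedes the alveolar consonant /r/, so it assimilates in place to [n]. /ramralungunbiir/ → ranralungunbiir.
Rule 3 (final e-epenthesis): the form ends in the consonant /r/, so [e] is inserted word-finally. /ranralungunbiir/ → ranralungunbiire.

ranralungunbiire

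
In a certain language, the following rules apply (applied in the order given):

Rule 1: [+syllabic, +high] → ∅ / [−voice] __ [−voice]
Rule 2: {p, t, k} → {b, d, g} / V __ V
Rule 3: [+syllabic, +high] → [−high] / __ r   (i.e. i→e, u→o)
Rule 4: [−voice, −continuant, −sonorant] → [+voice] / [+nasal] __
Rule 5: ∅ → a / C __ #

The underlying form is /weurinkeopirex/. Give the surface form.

Rule 1 (high vowel syncope): no segment meets the environment; /weurinkeopirex/ is unchanged.
Rule 2 (intervocalic voicing): /p/ is a voiceless stop between vowels /o/ and /i/, so it voices to [b]. /weurinkeopirex/ → weurinkeobirex.
Rule 3 (pre-rhotic lowering): /u/ is a high vowel immediately before /r/, so it lowers to [o]. /i/ is a high vowel immediately before /r/, so it lowers to [e]. /weurinkeobirex/ → weorinkeoberex.
Rule 4 (post-nasal voicing): /k/ is a voiceless stop immediately after the nasal /n/, so it voices to [g]. /weorinkeoberex/ → weoringeoberex.
Rule 5 (final a-epenthesis): the form ends in the consonant /x/, so [a] is inserted word-finally. /weoringeoberex/ → weoringeoberexa.

weoringeoberexa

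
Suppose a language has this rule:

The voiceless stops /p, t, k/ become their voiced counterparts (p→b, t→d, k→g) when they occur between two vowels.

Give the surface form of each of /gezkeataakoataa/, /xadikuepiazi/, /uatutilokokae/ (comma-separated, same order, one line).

/gezkeataakoataa/: /t/ is a voiceless stop between vowels /a/ and /a/, so it voices to [d]. /k/ is a voiceless stop between vowels /a/ and /o/, so it voices to [g]. /t/ is a voiceless stop between vowels /a/ and /a/, so it voices to [d]. → [gezkeadaagoadaa].
/xadikuepiazi/: /k/ is a voiceless stop between vowels /i/ and /u/, so it voices to [g]. /p/ is a voiceless stop between vowels /e/ and /i/, so it voices to [b]. → [xadiguebiazi].
/uatutilokokae/: /t/ is a voiceless stop between vowels /a/ and /u/, so it voices to [d]. /t/ is a voiceless stop between vowels /u/ and /i/, so it voices to [d]. /k/ is a voiceless stop between vowels /o/ and /o/, so it voices to [g]. /k/ is a voiceless stop between vowels /o/ and /a/, so it voices to [g]. → [uadudilogogae].

gezkeadaagoadaa, xadiguebiazi, uadudilogogae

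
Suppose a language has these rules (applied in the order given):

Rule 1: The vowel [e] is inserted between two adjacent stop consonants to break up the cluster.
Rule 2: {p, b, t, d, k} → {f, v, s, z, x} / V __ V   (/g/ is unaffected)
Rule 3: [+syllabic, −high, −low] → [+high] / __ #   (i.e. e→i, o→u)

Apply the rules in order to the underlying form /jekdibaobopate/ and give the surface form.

Rule 1 (stop-cluster e-epenthesis): /k/ and /d/ form a stop–stop cluster, so [e] is inserted between them. /jekdibaobopate/ → jekedibaobopate.
Rule 2 (intervocalic spirantization): /k/ is a stop between vowels /e/ and /e/, so it spirantizes to the fricative [x]. /d/ is a stop between vowels /e/ and /i/, so it spirantizes to the fricative [z]. /b/ is a stop between vowels /i/ and /a/, so it spirantizes to the fricative [v]. /b/ is a stop between vowels /o/ and /o/, so it spirantizes to the fricative [v]. /p/ is a stop between vowels /o/ and /a/, so it spirantizes to the fricative [f]. /t/ is a stop between vowels /a/ and /e/, so it spirantizes to the fricative [s]. /jekedibaobopate/ → jexezivaovofase.
Rule 3 (final vowel raising): /e/ is a mid vowel in word-final position, so it raises to [i]. /jexezivaovofase/ → jexezivaovofasi.

jexezivaovofasi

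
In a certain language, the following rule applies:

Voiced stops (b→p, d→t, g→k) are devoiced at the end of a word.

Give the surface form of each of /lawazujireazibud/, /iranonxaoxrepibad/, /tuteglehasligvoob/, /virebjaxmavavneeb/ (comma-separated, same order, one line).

lawazujireazibut, iranonxaoxrepibat, tuteglehasligvoop, virebjaxmavavneep

/lawazujireazibud/: /d/ is a voiced stop in word-final position, so it devoices to [t]. → [lawazujireazibut].
/iranonxaoxrepibad/: /d/ is a voiced stop in word-final position, so it devoices to [t]. → [iranonxaoxrepibat].
/tuteglehasligvoob/: /b/ is a voiced stop in word-final position, so it devoices to [p]. → [tuteglehasligvoop].
/virebjaxmavavneeb/: /b/ is a voiced stop in word-final position, so it devoices to [p]. → [virebjaxmavavneep].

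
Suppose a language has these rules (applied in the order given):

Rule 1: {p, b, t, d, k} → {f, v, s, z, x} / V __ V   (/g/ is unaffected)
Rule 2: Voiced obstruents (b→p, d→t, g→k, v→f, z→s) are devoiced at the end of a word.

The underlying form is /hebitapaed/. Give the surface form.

hevisafaet

Rule 1 (intervocalic spirantization): /b/ is a stop between vowels /e/ and /i/, so it spirantizes to the fricative [v]. /t/ is a stop between vowels /i/ and /a/, so it spirantizes to the fricative [s]. /p/ is a stop between vowels /a/ and /a/, so it spirantizes to the fricative [f]. /hebitapaed/ → hevisafaed.
Rule 2 (final devoicing): /d/ is a voiced obstruent in word-final position, so it devoices to [t]. /hevisafaed/ → hevisafaet.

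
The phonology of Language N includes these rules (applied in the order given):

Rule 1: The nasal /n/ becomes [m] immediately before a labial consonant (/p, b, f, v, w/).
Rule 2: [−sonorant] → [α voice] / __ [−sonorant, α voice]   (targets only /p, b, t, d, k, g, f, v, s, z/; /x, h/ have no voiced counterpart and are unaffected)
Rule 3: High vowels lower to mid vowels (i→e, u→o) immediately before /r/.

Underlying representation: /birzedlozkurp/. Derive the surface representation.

berzedloskorp

Rule 1 (nasal place assimilation): no segment meets the environment; /birzedlozkurp/ is unchanged.
Rule 2 (regressive voicing assimilation): /z/ precedes the voiceless obstruent /k/, so it devoices to [s] by assimilation. /birzedlozkurp/ → birzedloskurp.
Rule 3 (pre-rhotic lowering): /i/ is a high vowel immediately before /r/, so it lowers to [e]. /u/ is a high vowel immediately before /r/, so it lowers to [o]. /birzedloskurp/ → berzedloskorp.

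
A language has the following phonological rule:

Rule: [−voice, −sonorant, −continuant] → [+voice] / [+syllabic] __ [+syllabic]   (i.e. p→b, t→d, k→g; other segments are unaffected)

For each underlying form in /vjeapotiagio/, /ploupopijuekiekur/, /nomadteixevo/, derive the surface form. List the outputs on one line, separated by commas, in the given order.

/vjeapotiagio/: /p/ is a voiceless stop between vowels /a/ and /o/, so it voices to [b]. /t/ is a voiceless stop between vowels /o/ and /i/, so it voices to [d]. → [vjeabodiagio].
/ploupopijuekiekur/: /p/ is a voiceless stop between vowels /u/ and /o/, so it voices to [b]. /p/ is a voiceless stop between vowels /o/ and /i/, so it voices to [b]. /k/ is a voiceless stop between vowels /e/ and /i/, so it voices to [g]. /k/ is a voiceless stop between vowels /e/ and /u/, so it voices to [g]. → [ploubobijuegiegur].
/nomadteixevo/: the rule's environment is not met; surfaces unchanged as [nomadteixevo].

vjeabodiagio, ploubobijuegiegur, nomadteixevo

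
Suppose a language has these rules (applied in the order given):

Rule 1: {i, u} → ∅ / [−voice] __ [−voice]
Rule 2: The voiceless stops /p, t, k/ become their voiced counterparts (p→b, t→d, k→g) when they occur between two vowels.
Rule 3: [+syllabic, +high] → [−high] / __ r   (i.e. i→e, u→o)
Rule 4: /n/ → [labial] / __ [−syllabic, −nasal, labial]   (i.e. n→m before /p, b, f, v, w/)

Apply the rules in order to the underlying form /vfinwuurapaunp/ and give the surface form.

Rule 1 (high vowel syncope): no segment meets the environment; /vfinwuurapaunp/ is unchanged.
Rule 2 (intervocalic voicing): /p/ is a voiceless stop between vowels /a/ and /a/, so it voices to [b]. /vfinwuurapaunp/ → vfinwuurabaunp.
Rule 3 (pre-rhotic lowering): /u/ is a high vowel immediately before /r/, so it lowers to [o]. /vfinwuurabaunp/ → vfinwuorabaunp.
Rule 4 (nasal place assimilation): /n/ precedes the labial consonant /w/, so it assimilates in place to [m]. /n/ precedes the labial consonant /p/, so it assimilates in place to [m]. /vfinwuorabaunp/ → vfimwuorabaump.

vfimwuorabaump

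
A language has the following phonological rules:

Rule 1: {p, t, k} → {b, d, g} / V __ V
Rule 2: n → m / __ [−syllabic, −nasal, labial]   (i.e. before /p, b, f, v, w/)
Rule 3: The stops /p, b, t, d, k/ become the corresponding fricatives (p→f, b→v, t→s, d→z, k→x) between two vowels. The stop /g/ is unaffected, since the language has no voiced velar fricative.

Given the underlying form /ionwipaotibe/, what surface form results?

Rule 1 (intervocalic voicing): /p/ is a voiceless stop between vowels /i/ and /a/, so it voices to [b]. /t/ is a voiceless stop between vowels /o/ and /i/, so it voices to [d]. /ionwipaotibe/ → ionwibaodibe.
Rule 2 (nasal place assimilation): /n/ precedes the labial consonant /w/, so it assimilates in place to [m]. /ionwibaodibe/ → iomwibaodibe.
Rule 3 (intervocalic spirantization): /b/ is a stop between vowels /i/ and /a/, so it spirantizes to the fricative [v]. /d/ is a stop between vowels /o/ and /i/, so it spirantizes to the fricative [z]. /b/ is a stop between vowels /i/ and /e/, so it spirantizes to the fricative [v]. /iomwibaodibe/ → iomwivaozive.

iomwivaozive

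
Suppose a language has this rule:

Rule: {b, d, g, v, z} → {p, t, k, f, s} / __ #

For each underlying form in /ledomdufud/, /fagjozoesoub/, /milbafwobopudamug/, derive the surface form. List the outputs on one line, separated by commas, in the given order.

/ledomdufud/: /d/ is a voiced obstruent in word-final position, so it devoices to [t]. → [ledomdufut].
/fagjozoesoub/: /b/ is a voiced obstruent in word-final position, so it devoices to [p]. → [fagjozoesoup].
/milbafwobopudamug/: /g/ is a voiced obstruent in word-final position, so it devoices to [k]. → [milbafwobopudamuk].

ledomdufut, fagjozoesoup, milbafwobopudamuk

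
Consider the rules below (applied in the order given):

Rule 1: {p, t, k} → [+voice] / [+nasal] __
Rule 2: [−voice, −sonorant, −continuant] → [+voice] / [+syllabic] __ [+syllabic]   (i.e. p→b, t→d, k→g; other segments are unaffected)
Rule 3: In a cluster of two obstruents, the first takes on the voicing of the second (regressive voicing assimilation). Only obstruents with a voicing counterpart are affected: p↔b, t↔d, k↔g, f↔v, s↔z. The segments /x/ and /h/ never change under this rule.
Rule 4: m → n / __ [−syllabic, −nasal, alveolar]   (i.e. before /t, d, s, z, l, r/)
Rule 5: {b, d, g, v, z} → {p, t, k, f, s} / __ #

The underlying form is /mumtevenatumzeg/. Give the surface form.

Rule 1 (post-nasal voicing): /t/ is a voiceless stop immediately after the nasal /m/, so it voices to [d]. /mumtevenatumzeg/ → mumdevenatumzeg.
Rule 2 (intervocalic voicing): /t/ is a voiceless stop between vowels /a/ and /u/, so it voices to [d]. /mumdevenatumzeg/ → mumdevenadumzeg.
Rule 3 (regressive voicing assimilation): no segment meets the environment; /mumdevenadumzeg/ is unchanged.
Rule 4 (nasal place assimilation): /m/ precedes the alveolar consonant /d/, so it assimilates in place to [n]. /m/ precedes the alveolar consonant /z/, so it assimilates in place to [n]. /mumdevenadumzeg/ → mundevenadunzeg.
Rule 5 (final devoicing): /g/ is a voiced obstruent in word-final position, so it devoices to [k]. /mundevenadunzeg/ → mundevenadunzek.

mundevenadunzek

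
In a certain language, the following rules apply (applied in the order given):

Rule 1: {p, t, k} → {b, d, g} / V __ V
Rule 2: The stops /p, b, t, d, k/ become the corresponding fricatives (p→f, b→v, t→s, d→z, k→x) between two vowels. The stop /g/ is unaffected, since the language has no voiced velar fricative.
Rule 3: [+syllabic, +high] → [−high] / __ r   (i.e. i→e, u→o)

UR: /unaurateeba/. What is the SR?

Rule 1 (intervocalic voicing): /t/ is a voiceless stop between vowels /a/ and /e/, so it voices to [d]. /unaurateeba/ → unauradeeba.
Rule 2 (intervocalic spirantization): /d/ is a stop between vowels /a/ and /e/, so it spirantizes to the fricative [z]. /b/ is a stop between vowels /e/ and /a/, so it spirantizes to the fricative [v]. /unauradeeba/ → unaurazeeva.
Rule 3 (pre-rhotic lowering): /u/ is a high vowel immediately before /r/, so it lowers to [o]. /unaurazeeva/ → unaorazeeva.

unaorazeeva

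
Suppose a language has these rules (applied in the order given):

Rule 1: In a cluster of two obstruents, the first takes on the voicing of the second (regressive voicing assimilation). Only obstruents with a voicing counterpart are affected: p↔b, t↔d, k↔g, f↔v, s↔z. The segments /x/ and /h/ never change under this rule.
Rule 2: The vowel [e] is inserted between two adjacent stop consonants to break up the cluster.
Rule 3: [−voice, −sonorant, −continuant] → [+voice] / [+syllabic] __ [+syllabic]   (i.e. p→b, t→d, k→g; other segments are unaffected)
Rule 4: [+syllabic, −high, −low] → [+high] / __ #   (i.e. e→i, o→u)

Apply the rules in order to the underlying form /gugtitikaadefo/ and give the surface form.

Rule 1 (regressive voicing assimilation): /g/ precedes the voiceless obstruent /t/, so it devoices to [k] by assimilation. /gugtitikaadefo/ → guktitikaadefo.
Rule 2 (stop-cluster e-epenthesis): /k/ and /t/ form a stop–stop cluster, so [e] is inserted between them. /guktitikaadefo/ → guketitikaadefo.
Rule 3 (intervocalic voicing): /k/ is a voiceless stop between vowels /u/ and /e/, so it voices to [g]. /t/ is a voiceless stop between vowels /e/ and /i/, so it voices to [d]. /t/ is a voiceless stop between vowels /i/ and /i/, so it voices to [d]. /k/ is a voiceless stop between vowels /i/ and /a/, so it voices to [g]. /guketitikaadefo/ → gugedidigaadefo.
Rule 4 (final vowel raising): /o/ is a mid vowel in word-final position, so it raises to [u]. /gugedidigaadefo/ → gugedidigaadefu.

gugedidigaadefu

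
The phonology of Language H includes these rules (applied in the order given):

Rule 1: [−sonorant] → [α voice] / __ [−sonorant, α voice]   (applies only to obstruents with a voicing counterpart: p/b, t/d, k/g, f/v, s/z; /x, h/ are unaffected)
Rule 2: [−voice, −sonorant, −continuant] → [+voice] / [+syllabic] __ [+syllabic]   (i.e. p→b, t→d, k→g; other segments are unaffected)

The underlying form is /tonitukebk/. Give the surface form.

Rule 1 (regressive voicing assimilation): /b/ precedes the voiceless obstruent /k/, so it devoices to [p] by assimilation. /tonitukebk/ → tonitukepk.
Rule 2 (intervocalic voicing): /t/ is a voiceless stop between vowels /i/ and /u/, so it voices to [d]. /k/ is a voiceless stop between vowels /u/ and /e/, so it voices to [g]. /tonitukepk/ → tonidugepk.

tonidugepk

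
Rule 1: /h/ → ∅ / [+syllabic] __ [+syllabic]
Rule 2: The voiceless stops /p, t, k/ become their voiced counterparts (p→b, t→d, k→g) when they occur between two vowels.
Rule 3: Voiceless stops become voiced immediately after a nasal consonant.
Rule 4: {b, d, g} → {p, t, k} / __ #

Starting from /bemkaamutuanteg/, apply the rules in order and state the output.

Rule 1 (intervocalic h-deletion): no segment meets the environment; /bemkaamutuanteg/ is unchanged.
Rule 2 (intervocalic voicing): /t/ is a voiceless stop between vowels /u/ and /u/, so it voices to [d]. /bemkaamutuanteg/ → bemkaamuduanteg.
Rule 3 (post-nasal voicing): /k/ is a voiceless stop immediately after the nasal /m/, so it voices to [g]. /t/ is a voiceless stop immediately after the nasal /n/, so it voices to [d]. /bemkaamuduanteg/ → bemgaamuduandeg.
Rule 4 (final devoicing): /g/ is a voiced stop in word-final position, so it devoices to [k]. /bemgaamuduandeg/ → bemgaamuduandek.

bemgaamuduandek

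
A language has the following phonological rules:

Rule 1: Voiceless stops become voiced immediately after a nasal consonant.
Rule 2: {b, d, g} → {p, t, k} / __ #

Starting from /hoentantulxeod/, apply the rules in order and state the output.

Rule 1 (post-nasal voicing): /t/ is a voiceless stop immediately after the nasal /n/, so it voices to [d]. /t/ is a voiceless stop immediately after the nasal /n/, so it voices to [d]. /hoentantulxeod/ → hoendandulxeod.
Rule 2 (final devoicing): /d/ is a voiced stop in word-final position, so it devoices to [t]. /hoendandulxeod/ → hoendandulxeot.

hoendandulxeot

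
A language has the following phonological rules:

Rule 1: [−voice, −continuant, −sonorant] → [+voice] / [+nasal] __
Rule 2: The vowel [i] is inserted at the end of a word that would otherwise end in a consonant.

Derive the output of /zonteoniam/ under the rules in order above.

Rule 1 (post-nasal voicing): /t/ is a voiceless stop immediately after the nasal /n/, so it voices to [d]. /zonteoniam/ → zondeoniam.
Rule 2 (final i-epenthesis): the form ends in the consonant /m/, so [i] is inserted word-finally. /zondeoniam/ → zondeoniami.

zondeoniami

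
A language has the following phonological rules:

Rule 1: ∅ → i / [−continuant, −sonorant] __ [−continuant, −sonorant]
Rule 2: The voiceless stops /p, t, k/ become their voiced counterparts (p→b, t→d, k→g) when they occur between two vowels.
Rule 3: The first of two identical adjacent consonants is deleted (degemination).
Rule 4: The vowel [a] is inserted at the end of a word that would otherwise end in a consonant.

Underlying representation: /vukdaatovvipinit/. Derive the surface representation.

vugidaadovibinita

Rule 1 (stop-cluster i-epenthesis): /k/ and /d/ form a stop–stop cluster, so [i] is inserted between them. /vukdaatovvipinit/ → vukidaatovvipinit.
Rule 2 (intervocalic voicing): /k/ is a voiceless stop between vowels /u/ and /i/, so it voices to [g]. /t/ is a voiceless stop between vowels /a/ and /o/, so it voices to [d]. /p/ is a voiceless stop between vowels /i/ and /i/, so it voices to [b]. /vukidaatovvipinit/ → vugidaadovvibinit.
Rule 3 (degemination): /vv/ is a geminate; the first /v/ deletes. /vugidaadovvibinit/ → vugidaadovibinit.
Rule 4 (final a-epenthesis): the form ends in the consonant /t/, so [a] is inserted word-finally. /vugidaadovibinit/ → vugidaadovibinita.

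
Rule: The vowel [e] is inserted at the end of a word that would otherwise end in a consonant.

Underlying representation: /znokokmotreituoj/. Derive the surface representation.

the form ends in the consonant /j/, so [e] is inserted word-finally.
Surface form: [znokokmotreituoje].

znokokmotreituoje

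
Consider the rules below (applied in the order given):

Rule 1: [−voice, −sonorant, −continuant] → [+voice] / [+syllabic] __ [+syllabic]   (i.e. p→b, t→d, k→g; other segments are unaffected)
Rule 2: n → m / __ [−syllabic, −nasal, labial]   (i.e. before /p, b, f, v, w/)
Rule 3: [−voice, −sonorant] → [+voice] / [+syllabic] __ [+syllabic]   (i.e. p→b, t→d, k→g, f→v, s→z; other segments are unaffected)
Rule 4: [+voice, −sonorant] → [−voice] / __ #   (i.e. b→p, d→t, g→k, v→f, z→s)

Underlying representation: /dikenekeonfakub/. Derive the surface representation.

digenegeomfagup

Rule 1 (intervocalic voicing): /k/ is a voiceless stop between vowels /i/ and /e/, so it voices to [g]. /k/ is a voiceless stop between vowels /e/ and /e/, so it voices to [g]. /k/ is a voiceless stop between vowels /a/ and /u/, so it voices to [g]. /dikenekeonfakub/ → digenegeonfagub.
Rule 2 (nasal place assimilation): /n/ precedes the labial consonant /f/, so it assimilates in place to [m]. /digenegeonfagub/ → digenegeomfagub.
Rule 3 (intervocalic voicing): no segment meets the environment; /digenegeomfagub/ is unchanged.
Rule 4 (final devoicing): /b/ is a voiced obstruent in word-final position, so it devoices to [p]. /digenegeomfagub/ → digenegeomfagup.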